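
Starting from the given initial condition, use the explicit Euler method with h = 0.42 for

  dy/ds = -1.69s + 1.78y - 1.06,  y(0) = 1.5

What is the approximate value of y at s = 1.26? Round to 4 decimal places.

4.3059

Euler: y_{n+1} = y_n + h·f(s_n, y_n).
s=0.000000, y=1.500000: f=1.610000 → y ← 1.500000 + 0.42·1.610000 = 2.176200
s=0.420000, y=2.176200: f=2.103836 → y ← 2.176200 + 0.42·2.103836 = 3.059811
s=0.840000, y=3.059811: f=2.966864 → y ← 3.059811 + 0.42·2.966864 = 4.305894
y(1.26) ≈ 4.3059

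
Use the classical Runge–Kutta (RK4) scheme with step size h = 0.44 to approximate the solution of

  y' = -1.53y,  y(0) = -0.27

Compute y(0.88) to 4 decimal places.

-0.0705

RK4: k1 = f(t_n, y_n); k2 = f(t_n + h/2, y_n + (h/2)·k1); k3 = f(t_n + h/2, y_n + (h/2)·k2); k4 = f(t_n + h, y_n + h·k3); y_{n+1} = y_n + (h/6)·(k1 + 2k2 + 2k3 + k4).
t=0.000000, y=-0.270000:
  k1 = f(0.000000, -0.270000) = 0.413100
  k2 = f(0.220000, -0.179118) = 0.274051
  k3 = f(0.220000, -0.209709) = 0.320855
  k4 = f(0.440000, -0.128824) = 0.197101
  y ← -0.270000 + (0.44/6)·(k1 + 2k2 + 2k3 + k4) = -0.137999
t=0.440000, y=-0.137999:
  k1 = f(0.440000, -0.137999) = 0.211139
  k2 = f(0.660000, -0.091549) = 0.140069
  k3 = f(0.660000, -0.107184) = 0.163991
  k4 = f(0.880000, -0.065843) = 0.100740
  y ← -0.137999 + (0.44/6)·(k1 + 2k2 + 2k3 + k4) = -0.070533
y(0.88) ≈ -0.0705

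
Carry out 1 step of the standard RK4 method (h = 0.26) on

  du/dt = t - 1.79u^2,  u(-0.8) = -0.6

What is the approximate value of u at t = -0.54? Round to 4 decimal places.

RK4: k1 = f(t_n, u_n); k2 = f(t_n + h/2, u_n + (h/2)·k1); k3 = f(t_n + h/2, u_n + (h/2)·k2); k4 = f(t_n + h, u_n + h·k3); u_{n+1} = u_n + (h/6)·(k1 + 2k2 + 2k3 + k4).
t=-0.800000, u=-0.600000:
  k1 = f(-0.800000, -0.600000) = -1.444400
  k2 = f(-0.670000, -0.787772) = -1.780847
  k3 = f(-0.670000, -0.831510) = -1.907622
  k4 = f(-0.540000, -1.095982) = -2.690105
  u ← -0.600000 + (0.26/6)·(k1 + 2k2 + 2k3 + k4) = -1.098829
u(-0.54) ≈ -1.0988

-1.0988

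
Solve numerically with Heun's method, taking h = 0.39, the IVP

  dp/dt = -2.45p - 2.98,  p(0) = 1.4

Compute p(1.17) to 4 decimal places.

-0.8873

Heun: k1 = f(t_n, p_n); k2 = f(t_n + h, p_n + h·k1); p_{n+1} = p_n + (h/2)·(k1 + k2).
t=0.000000, p=1.400000:
  k1 = f(0.000000, 1.400000) = -6.410000
  k2 = f(0.390000, -1.099900) = -0.285245
  p ← 1.400000 + (0.39/2)·(-6.410000 + (-0.285245)) = 0.094427
t=0.390000, p=0.094427:
  k1 = f(0.390000, 0.094427) = -3.211347
  k2 = f(0.780000, -1.157998) = -0.142905
  p ← 0.094427 + (0.39/2)·(-3.211347 + (-0.142905)) = -0.559652
t=0.780000, p=-0.559652:
  k1 = f(0.780000, -0.559652) = -1.608853
  k2 = f(1.170000, -1.187105) = -0.071594
  p ← -0.559652 + (0.39/2)·(-1.608853 + (-0.071594)) = -0.887339
p(1.17) ≈ -0.8873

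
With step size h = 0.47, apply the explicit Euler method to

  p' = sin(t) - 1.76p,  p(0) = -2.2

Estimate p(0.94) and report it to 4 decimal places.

0.1472

Euler: p_{n+1} = p_n + h·f(t_n, p_n).
t=0.000000, p=-2.200000: f=3.872000 → p ← -2.200000 + 0.47·3.872000 = -0.380160
t=0.470000, p=-0.380160: f=1.121968 → p ← -0.380160 + 0.47·1.121968 = 0.147165
p(0.94) ≈ 0.1472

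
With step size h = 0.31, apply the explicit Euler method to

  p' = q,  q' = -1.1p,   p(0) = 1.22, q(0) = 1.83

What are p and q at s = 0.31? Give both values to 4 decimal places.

1.7873, 1.4140

Euler on (p,q): p_{n+1} = p_n + h·p', q_{n+1} = q_n + h·q'.
0.000000: (1.220000, 1.830000); f=(1.830000, -1.342000) → (1.787300, 1.413980)
(p(0.31), q(0.31)) ≈ (1.7873, 1.4140)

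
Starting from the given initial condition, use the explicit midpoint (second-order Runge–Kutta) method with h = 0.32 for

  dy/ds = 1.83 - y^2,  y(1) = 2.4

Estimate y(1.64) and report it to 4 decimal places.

1.7002

Midpoint: k1 = f(s_n, y_n); k2 = f(s_n + h/2, y_n + (h/2)·k1); y_{n+1} = y_n + h·k2.
s=1.000000, y=2.400000:
  k1 = f(1.000000, 2.400000) = -3.930000
  k2 = f(1.160000, 1.771200) = -1.307149
  y ← 2.400000 + 0.32·(-1.307149) = 1.981712
s=1.320000, y=1.981712:
  k1 = f(1.320000, 1.981712) = -2.097183
  k2 = f(1.480000, 1.646163) = -0.879852
  y ← 1.981712 + 0.32·(-0.879852) = 1.700159
y(1.64) ≈ 1.7002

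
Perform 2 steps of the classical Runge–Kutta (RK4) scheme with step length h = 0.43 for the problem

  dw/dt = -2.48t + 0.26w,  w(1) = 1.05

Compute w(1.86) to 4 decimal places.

-2.0664

RK4: k1 = f(t_n, w_n); k2 = f(t_n + h/2, w_n + (h/2)·k1); k3 = f(t_n + h/2, w_n + (h/2)·k2); k4 = f(t_n + h, w_n + h·k3); w_{n+1} = w_n + (h/6)·(k1 + 2k2 + 2k3 + k4).
t=1.000000, w=1.050000:
  k1 = f(1.000000, 1.050000) = -2.207000
  k2 = f(1.215000, 0.575495) = -2.863571
  k3 = f(1.215000, 0.434332) = -2.900274
  k4 = f(1.430000, -0.197118) = -3.597651
  w ← 1.050000 + (0.43/6)·(k1 + 2k2 + 2k3 + k4) = -0.192151
t=1.430000, w=-0.192151:
  k1 = f(1.430000, -0.192151) = -3.596359
  k2 = f(1.645000, -0.965368) = -4.330596
  k3 = f(1.645000, -1.123229) = -4.371640
  k4 = f(1.860000, -2.071956) = -5.151509
  w ← -0.192151 + (0.43/6)·(k1 + 2k2 + 2k3 + k4) = -2.066402
w(1.86) ≈ -2.0664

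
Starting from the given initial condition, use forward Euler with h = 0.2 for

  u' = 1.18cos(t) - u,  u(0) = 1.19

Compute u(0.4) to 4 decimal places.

Euler: u_{n+1} = u_n + h·f(t_n, u_n).
t=0.000000, u=1.190000: f=-0.010000 → u ← 1.190000 + 0.2·(-0.010000) = 1.188000
t=0.200000, u=1.188000: f=-0.031521 → u ← 1.188000 + 0.2·(-0.031521) = 1.181696
u(0.4) ≈ 1.1817

1.1817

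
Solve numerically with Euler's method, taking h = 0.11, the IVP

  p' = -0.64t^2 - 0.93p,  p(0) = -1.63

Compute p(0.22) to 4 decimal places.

Euler: p_{n+1} = p_n + h·f(t_n, p_n).
t=0.000000, p=-1.630000: f=1.515900 → p ← -1.630000 + 0.11·1.515900 = -1.463251
t=0.110000, p=-1.463251: f=1.353079 → p ← -1.463251 + 0.11·1.353079 = -1.314412
p(0.22) ≈ -1.3144

-1.3144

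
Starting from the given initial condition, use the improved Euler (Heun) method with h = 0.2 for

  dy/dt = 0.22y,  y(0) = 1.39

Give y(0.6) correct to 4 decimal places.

Heun: k1 = f(t_n, y_n); k2 = f(t_n + h, y_n + h·k1); y_{n+1} = y_n + (h/2)·(k1 + k2).
t=0.000000, y=1.390000:
  k1 = f(0.000000, 1.390000) = 0.305800
  k2 = f(0.200000, 1.451160) = 0.319255
  y ← 1.390000 + (0.2/2)·(0.305800 + 0.319255) = 1.452506
t=0.200000, y=1.452506:
  k1 = f(0.200000, 1.452506) = 0.319551
  k2 = f(0.400000, 1.516416) = 0.333611
  y ← 1.452506 + (0.2/2)·(0.319551 + 0.333611) = 1.517822
t=0.400000, y=1.517822:
  k1 = f(0.400000, 1.517822) = 0.333921
  k2 = f(0.600000, 1.584606) = 0.348613
  y ← 1.517822 + (0.2/2)·(0.333921 + 0.348613) = 1.586075
y(0.6) ≈ 1.5861

1.5861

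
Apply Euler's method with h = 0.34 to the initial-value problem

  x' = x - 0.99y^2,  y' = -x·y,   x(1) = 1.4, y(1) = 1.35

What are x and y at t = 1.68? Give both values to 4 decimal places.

1.5234, 0.4037

Euler on (x,y): x_{n+1} = x_n + h·x', y_{n+1} = y_n + h·y'.
1.000000: (1.400000, 1.350000); f=(-0.404275, -1.890000) → (1.262546, 0.707400)
1.340000: (1.262546, 0.707400); f=(0.767136, -0.893125) → (1.523373, 0.403737)
(x(1.68), y(1.68)) ≈ (1.5234, 0.4037)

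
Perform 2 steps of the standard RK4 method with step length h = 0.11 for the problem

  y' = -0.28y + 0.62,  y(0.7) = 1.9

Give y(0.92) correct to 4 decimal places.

1.9188

RK4: k1 = f(x_n, y_n); k2 = f(x_n + h/2, y_n + (h/2)·k1); k3 = f(x_n + h/2, y_n + (h/2)·k2); k4 = f(x_n + h, y_n + h·k3); y_{n+1} = y_n + (h/6)·(k1 + 2k2 + 2k3 + k4).
x=0.700000, y=1.900000:
  k1 = f(0.700000, 1.900000) = 0.088000
  k2 = f(0.755000, 1.904840) = 0.086645
  k3 = f(0.755000, 1.904765) = 0.086666
  k4 = f(0.810000, 1.909533) = 0.085331
  y ← 1.900000 + (0.11/6)·(k1 + 2k2 + 2k3 + k4) = 1.909532
x=0.810000, y=1.909532:
  k1 = f(0.810000, 1.909532) = 0.085331
  k2 = f(0.865000, 1.914226) = 0.084017
  k3 = f(0.865000, 1.914153) = 0.084037
  k4 = f(0.920000, 1.918777) = 0.082743
  y ← 1.909532 + (0.11/6)·(k1 + 2k2 + 2k3 + k4) = 1.918776
y(0.92) ≈ 1.9188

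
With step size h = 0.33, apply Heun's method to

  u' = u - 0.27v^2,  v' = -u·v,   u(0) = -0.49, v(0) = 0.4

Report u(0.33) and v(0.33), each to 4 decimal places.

Heun on (u,v): k1 = f(t_n, state_n); k2 = f(t_n + h, state_n + h·k1); state_{n+1} = state_n + (h/2)·(k1 + k2).
0.000000: (-0.490000, 0.400000)
  k1 = (-0.533200, 0.196000)
  predictor → (-0.665956, 0.464680)
  k2 = (-0.724256, 0.309456)
  → (-0.697480, 0.483400)
(u(0.33), v(0.33)) ≈ (-0.6975, 0.4834)

-0.6975, 0.4834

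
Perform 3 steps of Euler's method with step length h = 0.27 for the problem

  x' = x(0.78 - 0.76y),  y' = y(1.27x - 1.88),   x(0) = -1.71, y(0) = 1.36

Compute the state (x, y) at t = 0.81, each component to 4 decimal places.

Euler on (x,y): x_{n+1} = x_n + h·x', y_{n+1} = y_n + h·y'.
0.000000: (-1.710000, 1.360000); f=(0.433656, -5.510312) → (-1.592913, -0.127784)
0.270000: (-1.592913, -0.127784); f=(-1.397169, 0.498742) → (-1.970149, 0.006876)
0.540000: (-1.970149, 0.006876); f=(-1.526420, -0.030131) → (-2.382282, -0.001259)
(x(0.81), y(0.81)) ≈ (-2.3823, -0.0013)

-2.3823, -0.0013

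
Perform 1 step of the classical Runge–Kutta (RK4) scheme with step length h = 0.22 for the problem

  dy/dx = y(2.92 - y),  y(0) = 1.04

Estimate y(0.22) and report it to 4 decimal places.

RK4: k1 = f(x_n, y_n); k2 = f(x_n + h/2, y_n + (h/2)·k1); k3 = f(x_n + h/2, y_n + (h/2)·k2); k4 = f(x_n + h, y_n + h·k3); y_{n+1} = y_n + (h/6)·(k1 + 2k2 + 2k3 + k4).
x=0.000000, y=1.040000:
  k1 = f(0.000000, 1.040000) = 1.955200
  k2 = f(0.110000, 1.255072) = 2.089605
  k3 = f(0.110000, 1.269856) = 2.095445
  k4 = f(0.220000, 1.500998) = 2.129919
  y ← 1.040000 + (0.22/6)·(k1 + 2k2 + 2k3 + k4) = 1.496691
y(0.22) ≈ 1.4967

1.4967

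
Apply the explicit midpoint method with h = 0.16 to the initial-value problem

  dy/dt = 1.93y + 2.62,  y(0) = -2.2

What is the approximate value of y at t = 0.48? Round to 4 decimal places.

-3.4603

Midpoint: k1 = f(t_n, y_n); k2 = f(t_n + h/2, y_n + (h/2)·k1); y_{n+1} = y_n + h·k2.
t=0.000000, y=-2.200000:
  k1 = f(0.000000, -2.200000) = -1.626000
  k2 = f(0.080000, -2.330080) = -1.877054
  y ← -2.200000 + 0.16·(-1.877054) = -2.500329
t=0.160000, y=-2.500329:
  k1 = f(0.160000, -2.500329) = -2.205634
  k2 = f(0.240000, -2.676779) = -2.546184
  y ← -2.500329 + 0.16·(-2.546184) = -2.907718
t=0.320000, y=-2.907718:
  k1 = f(0.320000, -2.907718) = -2.991896
  k2 = f(0.400000, -3.147070) = -3.453845
  y ← -2.907718 + 0.16·(-3.453845) = -3.460333
y(0.48) ≈ -3.4603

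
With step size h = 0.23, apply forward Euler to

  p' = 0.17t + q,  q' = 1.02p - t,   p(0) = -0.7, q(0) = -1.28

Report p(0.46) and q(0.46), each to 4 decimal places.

Euler on (p,q): p_{n+1} = p_n + h·p', q_{n+1} = q_n + h·q'.
0.000000: (-0.700000, -1.280000); f=(-1.280000, -0.714000) → (-0.994400, -1.444220)
0.230000: (-0.994400, -1.444220); f=(-1.405120, -1.244288) → (-1.317578, -1.730406)
(p(0.46), q(0.46)) ≈ (-1.3176, -1.7304)

-1.3176, -1.7304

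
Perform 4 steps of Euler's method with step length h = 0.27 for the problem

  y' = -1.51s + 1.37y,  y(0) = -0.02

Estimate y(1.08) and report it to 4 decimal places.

Euler: y_{n+1} = y_n + h·f(s_n, y_n).
s=0.000000, y=-0.020000: f=-0.027400 → y ← -0.020000 + 0.27·(-0.027400) = -0.027398
s=0.270000, y=-0.027398: f=-0.445235 → y ← -0.027398 + 0.27·(-0.445235) = -0.147612
s=0.540000, y=-0.147612: f=-1.017628 → y ← -0.147612 + 0.27·(-1.017628) = -0.422371
s=0.810000, y=-0.422371: f=-1.801748 → y ← -0.422371 + 0.27·(-1.801748) = -0.908843
y(1.08) ≈ -0.9088

-0.9088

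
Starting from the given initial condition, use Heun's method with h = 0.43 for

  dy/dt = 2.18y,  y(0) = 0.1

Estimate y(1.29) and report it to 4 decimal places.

1.3426

Heun: k1 = f(t_n, y_n); k2 = f(t_n + h, y_n + h·k1); y_{n+1} = y_n + (h/2)·(k1 + k2).
t=0.000000, y=0.100000:
  k1 = f(0.000000, 0.100000) = 0.218000
  k2 = f(0.430000, 0.193740) = 0.422353
  y ← 0.100000 + (0.43/2)·(0.218000 + 0.422353) = 0.237676
t=0.430000, y=0.237676:
  k1 = f(0.430000, 0.237676) = 0.518134
  k2 = f(0.860000, 0.460473) = 1.003832
  y ← 0.237676 + (0.43/2)·(0.518134 + 1.003832) = 0.564899
t=0.860000, y=0.564899:
  k1 = f(0.860000, 0.564899) = 1.231479
  k2 = f(1.290000, 1.094434) = 2.385867
  y ← 0.564899 + (0.43/2)·(1.231479 + 2.385867) = 1.342628
y(1.29) ≈ 1.3426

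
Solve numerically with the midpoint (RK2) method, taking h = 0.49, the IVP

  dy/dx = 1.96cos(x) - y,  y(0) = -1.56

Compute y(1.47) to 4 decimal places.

Midpoint: k1 = f(x_n, y_n); k2 = f(x_n + h/2, y_n + (h/2)·k1); y_{n+1} = y_n + h·k2.
x=0.000000, y=-1.560000:
  k1 = f(0.000000, -1.560000) = 3.520000
  k2 = f(0.245000, -0.697600) = 2.599069
  y ← -1.560000 + 0.49·2.599069 = -0.286456
x=0.490000, y=-0.286456:
  k1 = f(0.490000, -0.286456) = 2.015829
  k2 = f(0.735000, 0.207422) = 1.246566
  y ← -0.286456 + 0.49·1.246566 = 0.324361
x=0.980000, y=0.324361:
  k1 = f(0.980000, 0.324361) = 0.767403
  k2 = f(1.225000, 0.512375) = 0.151959
  y ← 0.324361 + 0.49·0.151959 = 0.398821
y(1.47) ≈ 0.3988

0.3988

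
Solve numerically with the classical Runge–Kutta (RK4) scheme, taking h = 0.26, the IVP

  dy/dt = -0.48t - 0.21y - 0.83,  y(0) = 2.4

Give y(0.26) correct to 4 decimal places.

2.0465

RK4: k1 = f(t_n, y_n); k2 = f(t_n + h/2, y_n + (h/2)·k1); k3 = f(t_n + h/2, y_n + (h/2)·k2); k4 = f(t_n + h, y_n + h·k3); y_{n+1} = y_n + (h/6)·(k1 + 2k2 + 2k3 + k4).
t=0.000000, y=2.400000:
  k1 = f(0.000000, 2.400000) = -1.334000
  k2 = f(0.130000, 2.226580) = -1.359982
  k3 = f(0.130000, 2.223202) = -1.359272
  k4 = f(0.260000, 2.046589) = -1.384584
  y ← 2.400000 + (0.26/6)·(k1 + 2k2 + 2k3 + k4) = 2.046526
y(0.26) ≈ 2.0465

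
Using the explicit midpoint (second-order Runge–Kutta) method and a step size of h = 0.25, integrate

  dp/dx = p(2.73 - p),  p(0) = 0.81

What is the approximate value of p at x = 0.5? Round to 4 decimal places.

1.7061

Midpoint: k1 = f(x_n, p_n); k2 = f(x_n + h/2, p_n + (h/2)·k1); p_{n+1} = p_n + h·k2.
x=0.000000, p=0.810000:
  k1 = f(0.000000, 0.810000) = 1.555200
  k2 = f(0.125000, 1.004400) = 1.733193
  p ← 0.810000 + 0.25·1.733193 = 1.243298
x=0.250000, p=1.243298:
  k1 = f(0.250000, 1.243298) = 1.848414
  k2 = f(0.375000, 1.474350) = 1.851268
  p ← 1.243298 + 0.25·1.851268 = 1.706115
p(0.5) ≈ 1.7061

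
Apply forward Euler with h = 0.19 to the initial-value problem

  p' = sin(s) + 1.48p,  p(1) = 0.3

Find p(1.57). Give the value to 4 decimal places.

Euler: p_{n+1} = p_n + h·f(s_n, p_n).
s=1.000000, p=0.300000: f=1.285471 → p ← 0.300000 + 0.19·1.285471 = 0.544239
s=1.190000, p=0.544239: f=1.733843 → p ← 0.544239 + 0.19·1.733843 = 0.873670
s=1.380000, p=0.873670: f=2.274885 → p ← 0.873670 + 0.19·2.274885 = 1.305898
p(1.57) ≈ 1.3059

1.3059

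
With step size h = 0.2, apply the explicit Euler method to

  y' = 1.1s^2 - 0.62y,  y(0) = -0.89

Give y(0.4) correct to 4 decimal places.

Euler: y_{n+1} = y_n + h·f(s_n, y_n).
s=0.000000, y=-0.890000: f=0.551800 → y ← -0.890000 + 0.2·0.551800 = -0.779640
s=0.200000, y=-0.779640: f=0.527377 → y ← -0.779640 + 0.2·0.527377 = -0.674165
y(0.4) ≈ -0.6742

-0.6742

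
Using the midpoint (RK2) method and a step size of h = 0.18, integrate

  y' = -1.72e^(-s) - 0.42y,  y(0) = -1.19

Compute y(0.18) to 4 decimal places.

Midpoint: k1 = f(s_n, y_n); k2 = f(s_n + h/2, y_n + (h/2)·k1); y_{n+1} = y_n + h·k2.
s=0.000000, y=-1.190000:
  k1 = f(0.000000, -1.190000) = -1.220200
  k2 = f(0.090000, -1.299818) = -1.026038
  y ← -1.190000 + 0.18·(-1.026038) = -1.374687
y(0.18) ≈ -1.3747

-1.3747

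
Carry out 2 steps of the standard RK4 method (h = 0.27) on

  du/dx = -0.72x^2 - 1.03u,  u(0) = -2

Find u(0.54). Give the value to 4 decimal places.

RK4: k1 = f(x_n, u_n); k2 = f(x_n + h/2, u_n + (h/2)·k1); k3 = f(x_n + h/2, u_n + (h/2)·k2); k4 = f(x_n + h, u_n + h·k3); u_{n+1} = u_n + (h/6)·(k1 + 2k2 + 2k3 + k4).
x=0.000000, u=-2.000000:
  k1 = f(0.000000, -2.000000) = 2.060000
  k2 = f(0.135000, -1.721900) = 1.760435
  k3 = f(0.135000, -1.762341) = 1.802090
  k4 = f(0.270000, -1.513436) = 1.506351
  u ← -2.000000 + (0.27/6)·(k1 + 2k2 + 2k3 + k4) = -1.518887
x=0.270000, u=-1.518887:
  k1 = f(0.270000, -1.518887) = 1.511966
  k2 = f(0.405000, -1.314772) = 1.236117
  k3 = f(0.405000, -1.352011) = 1.274474
  k4 = f(0.540000, -1.174779) = 1.000071
  u ← -1.518887 + (0.27/6)·(k1 + 2k2 + 2k3 + k4) = -1.179892
u(0.54) ≈ -1.1799

-1.1799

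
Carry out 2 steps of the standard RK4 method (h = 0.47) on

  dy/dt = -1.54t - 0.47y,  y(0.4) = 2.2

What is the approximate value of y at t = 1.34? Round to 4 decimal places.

0.3559

RK4: k1 = f(t_n, y_n); k2 = f(t_n + h/2, y_n + (h/2)·k1); k3 = f(t_n + h/2, y_n + (h/2)·k2); k4 = f(t_n + h, y_n + h·k3); y_{n+1} = y_n + (h/6)·(k1 + 2k2 + 2k3 + k4).
t=0.400000, y=2.200000:
  k1 = f(0.400000, 2.200000) = -1.650000
  k2 = f(0.635000, 1.812250) = -1.829658
  k3 = f(0.635000, 1.770030) = -1.809814
  k4 = f(0.870000, 1.349387) = -1.974012
  y ← 2.200000 + (0.47/6)·(k1 + 2k2 + 2k3 + k4) = 1.345935
t=0.870000, y=1.345935:
  k1 = f(0.870000, 1.345935) = -1.972390
  k2 = f(1.105000, 0.882424) = -2.116439
  k3 = f(1.105000, 0.848572) = -2.100529
  k4 = f(1.340000, 0.358687) = -2.232183
  y ← 1.345935 + (0.47/6)·(k1 + 2k2 + 2k3 + k4) = 0.355919
y(1.34) ≈ 0.3559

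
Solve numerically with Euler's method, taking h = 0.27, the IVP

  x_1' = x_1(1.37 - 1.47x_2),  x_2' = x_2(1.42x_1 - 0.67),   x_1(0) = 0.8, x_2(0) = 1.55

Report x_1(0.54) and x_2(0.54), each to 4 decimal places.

Euler on (x_1,x_2): x_1_{n+1} = x_1_n + h·x_1', x_2_{n+1} = x_2_n + h·x_2'.
0.000000: (0.800000, 1.550000); f=(-0.726800, 0.722300) → (0.603764, 1.745021)
0.270000: (0.603764, 1.745021); f=(-0.721607, 0.326921) → (0.408930, 1.833290)
(x_1(0.54), x_2(0.54)) ≈ (0.4089, 1.8333)

0.4089, 1.8333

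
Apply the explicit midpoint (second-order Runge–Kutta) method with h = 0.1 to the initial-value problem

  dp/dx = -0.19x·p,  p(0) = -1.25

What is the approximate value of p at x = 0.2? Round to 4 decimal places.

-1.2453

Midpoint: k1 = f(x_n, p_n); k2 = f(x_n + h/2, p_n + (h/2)·k1); p_{n+1} = p_n + h·k2.
x=0.000000, p=-1.250000:
  k1 = f(0.000000, -1.250000) = 0.000000
  k2 = f(0.050000, -1.250000) = 0.011875
  p ← -1.250000 + 0.1·0.011875 = -1.248813
x=0.100000, p=-1.248813:
  k1 = f(0.100000, -1.248813) = 0.023727
  k2 = f(0.150000, -1.247626) = 0.035557
  p ← -1.248813 + 0.1·0.035557 = -1.245257
p(0.2) ≈ -1.2453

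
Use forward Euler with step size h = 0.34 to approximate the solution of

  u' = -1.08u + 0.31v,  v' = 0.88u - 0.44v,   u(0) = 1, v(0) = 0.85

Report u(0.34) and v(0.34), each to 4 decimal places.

0.7224, 1.0220

Euler on (u,v): u_{n+1} = u_n + h·u', v_{n+1} = v_n + h·v'.
0.000000: (1.000000, 0.850000); f=(-0.816500, 0.506000) → (0.722390, 1.022040)
(u(0.34), v(0.34)) ≈ (0.7224, 1.0220)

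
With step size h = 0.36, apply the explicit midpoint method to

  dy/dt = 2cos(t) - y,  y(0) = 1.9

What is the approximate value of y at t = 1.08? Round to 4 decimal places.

Midpoint: k1 = f(t_n, y_n); k2 = f(t_n + h/2, y_n + (h/2)·k1); y_{n+1} = y_n + h·k2.
t=0.000000, y=1.900000:
  k1 = f(0.000000, 1.900000) = 0.100000
  k2 = f(0.180000, 1.918000) = 0.049687
  y ← 1.900000 + 0.36·0.049687 = 1.917887
t=0.360000, y=1.917887:
  k1 = f(0.360000, 1.917887) = -0.046094
  k2 = f(0.540000, 1.909591) = -0.194173
  y ← 1.917887 + 0.36·(-0.194173) = 1.847985
t=0.720000, y=1.847985:
  k1 = f(0.720000, 1.847985) = -0.344374
  k2 = f(0.900000, 1.785998) = -0.542778
  y ← 1.847985 + 0.36·(-0.542778) = 1.652585
y(1.08) ≈ 1.6526

1.6526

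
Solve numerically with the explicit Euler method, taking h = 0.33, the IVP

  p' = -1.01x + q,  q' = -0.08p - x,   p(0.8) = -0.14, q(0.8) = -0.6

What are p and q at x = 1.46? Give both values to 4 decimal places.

Euler on (p,q): p_{n+1} = p_n + h·p', q_{n+1} = q_n + h·q'.
0.800000: (-0.140000, -0.600000); f=(-1.408000, -0.788800) → (-0.604640, -0.860304)
1.130000: (-0.604640, -0.860304); f=(-2.001604, -1.081629) → (-1.265169, -1.217242)
(p(1.46), q(1.46)) ≈ (-1.2652, -1.2172)

-1.2652, -1.2172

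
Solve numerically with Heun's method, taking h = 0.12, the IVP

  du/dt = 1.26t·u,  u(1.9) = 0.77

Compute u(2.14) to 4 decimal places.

Heun: k1 = f(t_n, u_n); k2 = f(t_n + h, u_n + h·k1); u_{n+1} = u_n + (h/2)·(k1 + k2).
t=1.900000, u=0.770000:
  k1 = f(1.900000, 0.770000) = 1.843380
  k2 = f(2.020000, 0.991206) = 2.522816
  u ← 0.770000 + (0.12/2)·(1.843380 + 2.522816) = 1.031972
t=2.020000, u=1.031972:
  k1 = f(2.020000, 1.031972) = 2.626575
  k2 = f(2.140000, 1.347161) = 3.632484
  u ← 1.031972 + (0.12/2)·(2.626575 + 3.632484) = 1.407515
u(2.14) ≈ 1.4075

1.4075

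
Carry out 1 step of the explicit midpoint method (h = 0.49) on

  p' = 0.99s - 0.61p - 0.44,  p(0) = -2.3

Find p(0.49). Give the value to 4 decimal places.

-1.7798

Midpoint: k1 = f(s_n, p_n); k2 = f(s_n + h/2, p_n + (h/2)·k1); p_{n+1} = p_n + h·k2.
s=0.000000, p=-2.300000:
  k1 = f(0.000000, -2.300000) = 0.963000
  k2 = f(0.245000, -2.064065) = 1.061630
  p ← -2.300000 + 0.49·1.061630 = -1.779801
p(0.49) ≈ -1.7798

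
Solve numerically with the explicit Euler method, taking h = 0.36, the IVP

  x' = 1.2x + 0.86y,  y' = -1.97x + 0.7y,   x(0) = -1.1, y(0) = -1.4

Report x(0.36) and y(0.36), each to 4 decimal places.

Euler on (x,y): x_{n+1} = x_n + h·x', y_{n+1} = y_n + h·y'.
0.000000: (-1.100000, -1.400000); f=(-2.524000, 1.187000) → (-2.008640, -0.972680)
(x(0.36), y(0.36)) ≈ (-2.0086, -0.9727)

-2.0086, -0.9727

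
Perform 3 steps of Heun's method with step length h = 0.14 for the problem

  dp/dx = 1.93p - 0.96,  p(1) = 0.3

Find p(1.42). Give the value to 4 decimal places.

0.0570

Heun: k1 = f(x_n, p_n); k2 = f(x_n + h, p_n + h·k1); p_{n+1} = p_n + (h/2)·(k1 + k2).
x=1.000000, p=0.300000:
  k1 = f(1.000000, 0.300000) = -0.381000
  k2 = f(1.140000, 0.246660) = -0.483946
  p ← 0.300000 + (0.14/2)·(-0.381000 + (-0.483946)) = 0.239454
x=1.140000, p=0.239454:
  k1 = f(1.140000, 0.239454) = -0.497854
  k2 = f(1.280000, 0.169754) = -0.632374
  p ← 0.239454 + (0.14/2)·(-0.497854 + (-0.632374)) = 0.160338
x=1.280000, p=0.160338:
  k1 = f(1.280000, 0.160338) = -0.650548
  k2 = f(1.420000, 0.069261) = -0.826326
  p ← 0.160338 + (0.14/2)·(-0.650548 + (-0.826326)) = 0.056957
p(1.42) ≈ 0.0570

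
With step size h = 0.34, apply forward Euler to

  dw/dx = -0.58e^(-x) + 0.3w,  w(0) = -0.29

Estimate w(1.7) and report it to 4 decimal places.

-1.2003

Euler: w_{n+1} = w_n + h·f(x_n, w_n).
x=0.000000, w=-0.290000: f=-0.667000 → w ← -0.290000 + 0.34·(-0.667000) = -0.516780
x=0.340000, w=-0.516780: f=-0.567861 → w ← -0.516780 + 0.34·(-0.567861) = -0.709853
x=0.680000, w=-0.709853: f=-0.506794 → w ← -0.709853 + 0.34·(-0.506794) = -0.882163
x=1.020000, w=-0.882163: f=-0.473794 → w ← -0.882163 + 0.34·(-0.473794) = -1.043252
x=1.360000, w=-1.043252: f=-0.461839 → w ← -1.043252 + 0.34·(-0.461839) = -1.200278
w(1.7) ≈ -1.2003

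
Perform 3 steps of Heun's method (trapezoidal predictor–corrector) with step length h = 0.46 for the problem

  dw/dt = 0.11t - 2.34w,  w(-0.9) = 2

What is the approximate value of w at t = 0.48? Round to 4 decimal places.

Heun: k1 = f(t_n, w_n); k2 = f(t_n + h, w_n + h·k1); w_{n+1} = w_n + (h/2)·(k1 + k2).
t=-0.900000, w=2.000000:
  k1 = f(-0.900000, 2.000000) = -4.779000
  k2 = f(-0.440000, -0.198340) = 0.415716
  w ← 2.000000 + (0.46/2)·(-4.779000 + 0.415716) = 0.996445
t=-0.440000, w=0.996445:
  k1 = f(-0.440000, 0.996445) = -2.380080
  k2 = f(0.020000, -0.098392) = 0.232438
  w ← 0.996445 + (0.46/2)·(-2.380080 + 0.232438) = 0.502487
t=0.020000, w=0.502487:
  k1 = f(0.020000, 0.502487) = -1.173619
  k2 = f(0.480000, -0.037378) = 0.140265
  w ← 0.502487 + (0.46/2)·(-1.173619 + 0.140265) = 0.264815
w(0.48) ≈ 0.2648

0.2648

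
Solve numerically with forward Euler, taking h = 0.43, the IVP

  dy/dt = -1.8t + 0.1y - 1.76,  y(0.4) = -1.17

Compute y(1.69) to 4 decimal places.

-5.6790

Euler: y_{n+1} = y_n + h·f(t_n, y_n).
t=0.400000, y=-1.170000: f=-2.597000 → y ← -1.170000 + 0.43·(-2.597000) = -2.286710
t=0.830000, y=-2.286710: f=-3.482671 → y ← -2.286710 + 0.43·(-3.482671) = -3.784259
t=1.260000, y=-3.784259: f=-4.406426 → y ← -3.784259 + 0.43·(-4.406426) = -5.679022
y(1.69) ≈ -5.6790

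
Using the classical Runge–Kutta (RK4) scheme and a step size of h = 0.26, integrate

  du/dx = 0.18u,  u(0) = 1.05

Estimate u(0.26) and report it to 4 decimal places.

RK4: k1 = f(x_n, u_n); k2 = f(x_n + h/2, u_n + (h/2)·k1); k3 = f(x_n + h/2, u_n + (h/2)·k2); k4 = f(x_n + h, u_n + h·k3); u_{n+1} = u_n + (h/6)·(k1 + 2k2 + 2k3 + k4).
x=0.000000, u=1.050000:
  k1 = f(0.000000, 1.050000) = 0.189000
  k2 = f(0.130000, 1.074570) = 0.193423
  k3 = f(0.130000, 1.075145) = 0.193526
  k4 = f(0.260000, 1.100317) = 0.198057
  u ← 1.050000 + (0.26/6)·(k1 + 2k2 + 2k3 + k4) = 1.100308
u(0.26) ≈ 1.1003

1.1003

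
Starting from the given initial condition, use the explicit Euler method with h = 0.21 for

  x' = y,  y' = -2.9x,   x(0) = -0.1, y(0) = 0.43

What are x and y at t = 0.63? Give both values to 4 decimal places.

0.1977, 0.4399

Euler on (x,y): x_{n+1} = x_n + h·x', y_{n+1} = y_n + h·y'.
0.000000: (-0.100000, 0.430000); f=(0.430000, 0.290000) → (-0.009700, 0.490900)
0.210000: (-0.009700, 0.490900); f=(0.490900, 0.028130) → (0.093389, 0.496807)
0.420000: (0.093389, 0.496807); f=(0.496807, -0.270828) → (0.197719, 0.439933)
(x(0.63), y(0.63)) ≈ (0.1977, 0.4399)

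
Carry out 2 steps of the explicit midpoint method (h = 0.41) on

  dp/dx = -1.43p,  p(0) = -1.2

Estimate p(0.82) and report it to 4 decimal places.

Midpoint: k1 = f(x_n, p_n); k2 = f(x_n + h/2, p_n + (h/2)·k1); p_{n+1} = p_n + h·k2.
x=0.000000, p=-1.200000:
  k1 = f(0.000000, -1.200000) = 1.716000
  k2 = f(0.205000, -0.848220) = 1.212955
  p ← -1.200000 + 0.41·1.212955 = -0.702689
x=0.410000, p=-0.702689:
  k1 = f(0.410000, -0.702689) = 1.004845
  k2 = f(0.615000, -0.496695) = 0.710274
  p ← -0.702689 + 0.41·0.710274 = -0.411476
p(0.82) ≈ -0.4115

-0.4115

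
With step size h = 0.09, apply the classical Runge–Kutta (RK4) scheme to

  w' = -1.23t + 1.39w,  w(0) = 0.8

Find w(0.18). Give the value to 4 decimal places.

RK4: k1 = f(t_n, w_n); k2 = f(t_n + h/2, w_n + (h/2)·k1); k3 = f(t_n + h/2, w_n + (h/2)·k2); k4 = f(t_n + h, w_n + h·k3); w_{n+1} = w_n + (h/6)·(k1 + 2k2 + 2k3 + k4).
t=0.000000, w=0.800000:
  k1 = f(0.000000, 0.800000) = 1.112000
  k2 = f(0.045000, 0.850040) = 1.126206
  k3 = f(0.045000, 0.850679) = 1.127094
  k4 = f(0.090000, 0.901438) = 1.142299
  w ← 0.800000 + (0.09/6)·(k1 + 2k2 + 2k3 + k4) = 0.901413
t=0.090000, w=0.901413:
  k1 = f(0.090000, 0.901413) = 1.142265
  k2 = f(0.135000, 0.952815) = 1.158363
  k3 = f(0.135000, 0.953540) = 1.159370
  k4 = f(0.180000, 1.005757) = 1.176602
  w ← 0.901413 + (0.09/6)·(k1 + 2k2 + 2k3 + k4) = 1.005728
w(0.18) ≈ 1.0057

1.0057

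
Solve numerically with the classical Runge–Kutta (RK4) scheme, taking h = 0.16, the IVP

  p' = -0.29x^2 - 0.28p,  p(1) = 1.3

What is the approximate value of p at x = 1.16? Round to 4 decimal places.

RK4: k1 = f(x_n, p_n); k2 = f(x_n + h/2, p_n + (h/2)·k1); k3 = f(x_n + h/2, p_n + (h/2)·k2); k4 = f(x_n + h, p_n + h·k3); p_{n+1} = p_n + (h/6)·(k1 + 2k2 + 2k3 + k4).
x=1.000000, p=1.300000:
  k1 = f(1.000000, 1.300000) = -0.654000
  k2 = f(1.080000, 1.247680) = -0.687606
  k3 = f(1.080000, 1.244991) = -0.686854
  k4 = f(1.160000, 1.190103) = -0.723453
  p ← 1.300000 + (0.16/6)·(k1 + 2k2 + 2k3 + k4) = 1.189963
p(1.16) ≈ 1.1900

1.1900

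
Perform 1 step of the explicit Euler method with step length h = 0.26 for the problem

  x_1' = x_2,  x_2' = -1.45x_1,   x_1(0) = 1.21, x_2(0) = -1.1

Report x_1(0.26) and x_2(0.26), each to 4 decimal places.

0.9240, -1.5562

Euler on (x_1,x_2): x_1_{n+1} = x_1_n + h·x_1', x_2_{n+1} = x_2_n + h·x_2'.
0.000000: (1.210000, -1.100000); f=(-1.100000, -1.754500) → (0.924000, -1.556170)
(x_1(0.26), x_2(0.26)) ≈ (0.9240, -1.5562)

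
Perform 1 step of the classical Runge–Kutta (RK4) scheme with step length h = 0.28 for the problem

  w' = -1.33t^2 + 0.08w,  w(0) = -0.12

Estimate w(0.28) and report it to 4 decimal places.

RK4: k1 = f(t_n, w_n); k2 = f(t_n + h/2, w_n + (h/2)·k1); k3 = f(t_n + h/2, w_n + (h/2)·k2); k4 = f(t_n + h, w_n + h·k3); w_{n+1} = w_n + (h/6)·(k1 + 2k2 + 2k3 + k4).
t=0.000000, w=-0.120000:
  k1 = f(0.000000, -0.120000) = -0.009600
  k2 = f(0.140000, -0.121344) = -0.035776
  k3 = f(0.140000, -0.125009) = -0.036069
  k4 = f(0.280000, -0.130099) = -0.114680
  w ← -0.120000 + (0.28/6)·(k1 + 2k2 + 2k3 + k4) = -0.132505
w(0.28) ≈ -0.1325

-0.1325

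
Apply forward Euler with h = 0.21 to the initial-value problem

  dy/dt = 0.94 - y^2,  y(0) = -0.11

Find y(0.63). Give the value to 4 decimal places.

Euler: y_{n+1} = y_n + h·f(t_n, y_n).
t=0.000000, y=-0.110000: f=0.927900 → y ← -0.110000 + 0.21·0.927900 = 0.084859
t=0.210000, y=0.084859: f=0.932799 → y ← 0.084859 + 0.21·0.932799 = 0.280747
t=0.420000, y=0.280747: f=0.861181 → y ← 0.280747 + 0.21·0.861181 = 0.461595
y(0.63) ≈ 0.4616

0.4616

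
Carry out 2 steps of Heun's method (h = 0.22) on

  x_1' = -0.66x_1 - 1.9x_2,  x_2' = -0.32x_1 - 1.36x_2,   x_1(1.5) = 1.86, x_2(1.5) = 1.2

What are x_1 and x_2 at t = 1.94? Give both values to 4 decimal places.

Heun on (x_1,x_2): k1 = f(t_n, state_n); k2 = f(t_n + h, state_n + h·k1); state_{n+1} = state_n + (h/2)·(k1 + k2).
1.500000: (1.860000, 1.200000)
  k1 = (-3.507600, -2.227200)
  predictor → (1.088328, 0.710016)
  k2 = (-2.067327, -1.313887)
  → (1.246758, 0.810480)
1.720000: (1.246758, 0.810480)
  k1 = (-2.362773, -1.501216)
  predictor → (0.726948, 0.480213)
  k2 = (-1.392190, -0.885713)
  → (0.833712, 0.547918)
(x_1(1.94), x_2(1.94)) ≈ (0.8337, 0.5479)

0.8337, 0.5479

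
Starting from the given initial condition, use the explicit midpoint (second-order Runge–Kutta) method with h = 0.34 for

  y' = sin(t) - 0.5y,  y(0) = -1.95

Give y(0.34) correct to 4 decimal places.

-1.5892

Midpoint: k1 = f(t_n, y_n); k2 = f(t_n + h/2, y_n + (h/2)·k1); y_{n+1} = y_n + h·k2.
t=0.000000, y=-1.950000:
  k1 = f(0.000000, -1.950000) = 0.975000
  k2 = f(0.170000, -1.784250) = 1.061307
  y ← -1.950000 + 0.34·1.061307 = -1.589156
y(0.34) ≈ -1.5892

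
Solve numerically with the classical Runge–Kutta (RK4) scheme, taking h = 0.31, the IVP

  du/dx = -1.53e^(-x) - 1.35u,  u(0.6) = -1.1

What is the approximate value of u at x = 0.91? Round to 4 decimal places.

RK4: k1 = f(x_n, u_n); k2 = f(x_n + h/2, u_n + (h/2)·k1); k3 = f(x_n + h/2, u_n + (h/2)·k2); k4 = f(x_n + h, u_n + h·k3); u_{n+1} = u_n + (h/6)·(k1 + 2k2 + 2k3 + k4).
x=0.600000, u=-1.100000:
  k1 = f(0.600000, -1.100000) = 0.645318
  k2 = f(0.755000, -0.999976) = 0.630851
  k3 = f(0.755000, -1.002218) = 0.633878
  k4 = f(0.910000, -0.903498) = 0.603860
  u ← -1.100000 + (0.31/6)·(k1 + 2k2 + 2k3 + k4) = -0.904770
u(0.91) ≈ -0.9048

-0.9048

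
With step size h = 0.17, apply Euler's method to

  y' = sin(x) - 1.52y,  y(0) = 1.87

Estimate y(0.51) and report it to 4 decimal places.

Euler: y_{n+1} = y_n + h·f(x_n, y_n).
x=0.000000, y=1.870000: f=-2.842400 → y ← 1.870000 + 0.17·(-2.842400) = 1.386792
x=0.170000, y=1.386792: f=-1.938741 → y ← 1.386792 + 0.17·(-1.938741) = 1.057206
x=0.340000, y=1.057206: f=-1.273466 → y ← 1.057206 + 0.17·(-1.273466) = 0.840717
y(0.51) ≈ 0.8407

0.8407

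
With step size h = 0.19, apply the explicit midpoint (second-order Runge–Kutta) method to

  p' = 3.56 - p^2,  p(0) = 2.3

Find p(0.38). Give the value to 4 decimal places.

2.0070

Midpoint: k1 = f(x_n, p_n); k2 = f(x_n + h/2, p_n + (h/2)·k1); p_{n+1} = p_n + h·k2.
x=0.000000, p=2.300000:
  k1 = f(0.000000, 2.300000) = -1.730000
  k2 = f(0.095000, 2.135650) = -1.001001
  p ← 2.300000 + 0.19·(-1.001001) = 2.109810
x=0.190000, p=2.109810:
  k1 = f(0.190000, 2.109810) = -0.891297
  k2 = f(0.285000, 2.025137) = -0.541178
  p ← 2.109810 + 0.19·(-0.541178) = 2.006986
p(0.38) ≈ 2.0070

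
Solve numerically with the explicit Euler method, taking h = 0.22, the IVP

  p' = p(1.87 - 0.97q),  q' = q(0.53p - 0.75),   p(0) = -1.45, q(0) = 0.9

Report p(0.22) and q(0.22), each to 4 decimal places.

Euler on (p,q): p_{n+1} = p_n + h·p', q_{n+1} = q_n + h·q'.
0.000000: (-1.450000, 0.900000); f=(-1.445650, -1.366650) → (-1.768043, 0.599337)
(p(0.22), q(0.22)) ≈ (-1.7680, 0.5993)

-1.7680, 0.5993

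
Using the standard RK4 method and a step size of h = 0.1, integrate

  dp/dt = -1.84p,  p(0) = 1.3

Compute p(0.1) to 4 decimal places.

1.0815

RK4: k1 = f(t_n, p_n); k2 = f(t_n + h/2, p_n + (h/2)·k1); k3 = f(t_n + h/2, p_n + (h/2)·k2); k4 = f(t_n + h, p_n + h·k3); p_{n+1} = p_n + (h/6)·(k1 + 2k2 + 2k3 + k4).
t=0.000000, p=1.300000:
  k1 = f(0.000000, 1.300000) = -2.392000
  k2 = f(0.050000, 1.180400) = -2.171936
  k3 = f(0.050000, 1.191403) = -2.192182
  k4 = f(0.100000, 1.080782) = -1.988639
  p ← 1.300000 + (0.1/6)·(k1 + 2k2 + 2k3 + k4) = 1.081519
p(0.1) ≈ 1.0815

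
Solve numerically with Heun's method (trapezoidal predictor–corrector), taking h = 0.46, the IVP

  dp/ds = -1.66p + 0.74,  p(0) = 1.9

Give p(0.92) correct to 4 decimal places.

Heun: k1 = f(s_n, p_n); k2 = f(s_n + h, p_n + h·k1); p_{n+1} = p_n + (h/2)·(k1 + k2).
s=0.000000, p=1.900000:
  k1 = f(0.000000, 1.900000) = -2.414000
  k2 = f(0.460000, 0.789560) = -0.570670
  p ← 1.900000 + (0.46/2)·(-2.414000 + (-0.570670)) = 1.213526
s=0.460000, p=1.213526:
  k1 = f(0.460000, 1.213526) = -1.274453
  k2 = f(0.920000, 0.627278) = -0.301281
  p ← 1.213526 + (0.46/2)·(-1.274453 + (-0.301281)) = 0.851107
p(0.92) ≈ 0.8511

0.8511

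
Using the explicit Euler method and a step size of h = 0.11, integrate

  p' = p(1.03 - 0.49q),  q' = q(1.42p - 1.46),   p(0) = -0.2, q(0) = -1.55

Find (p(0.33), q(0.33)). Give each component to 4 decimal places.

Euler on (p,q): p_{n+1} = p_n + h·p', q_{n+1} = q_n + h·q'.
0.000000: (-0.200000, -1.550000); f=(-0.357900, 2.703200) → (-0.239369, -1.252648)
0.110000: (-0.239369, -1.252648); f=(-0.393474, 2.254646) → (-0.282651, -1.004637)
0.220000: (-0.282651, -1.004637); f=(-0.430272, 1.869996) → (-0.329981, -0.798937)
(p(0.33), q(0.33)) ≈ (-0.3300, -0.7989)

-0.3300, -0.7989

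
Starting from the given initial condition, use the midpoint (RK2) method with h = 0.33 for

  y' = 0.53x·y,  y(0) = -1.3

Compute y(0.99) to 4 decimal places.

Midpoint: k1 = f(x_n, y_n); k2 = f(x_n + h/2, y_n + (h/2)·k1); y_{n+1} = y_n + h·k2.
x=0.000000, y=-1.300000:
  k1 = f(0.000000, -1.300000) = 0.000000
  k2 = f(0.165000, -1.300000) = -0.113685
  y ← -1.300000 + 0.33·(-0.113685) = -1.337516
x=0.330000, y=-1.337516:
  k1 = f(0.330000, -1.337516) = -0.233932
  k2 = f(0.495000, -1.376115) = -0.361024
  y ← -1.337516 + 0.33·(-0.361024) = -1.456654
x=0.660000, y=-1.456654:
  k1 = f(0.660000, -1.456654) = -0.509538
  k2 = f(0.825000, -1.540728) = -0.673683
  y ← -1.456654 + 0.33·(-0.673683) = -1.678969
y(0.99) ≈ -1.6790

-1.6790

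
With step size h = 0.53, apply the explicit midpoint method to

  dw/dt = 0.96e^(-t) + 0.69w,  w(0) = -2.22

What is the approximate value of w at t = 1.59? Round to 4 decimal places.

-4.9597

Midpoint: k1 = f(t_n, w_n); k2 = f(t_n + h/2, w_n + (h/2)·k1); w_{n+1} = w_n + h·k2.
t=0.000000, w=-2.220000:
  k1 = f(0.000000, -2.220000) = -0.571800
  k2 = f(0.265000, -2.371527) = -0.899836
  w ← -2.220000 + 0.53·(-0.899836) = -2.696913
t=0.530000, w=-2.696913:
  k1 = f(0.530000, -2.696913) = -1.295809
  k2 = f(0.795000, -3.040302) = -1.664291
  w ← -2.696913 + 0.53·(-1.664291) = -3.578987
t=1.060000, w=-3.578987:
  k1 = f(1.060000, -3.578987) = -2.136904
  k2 = f(1.325000, -4.145267) = -2.605063
  w ← -3.578987 + 0.53·(-2.605063) = -4.959671
w(1.59) ≈ -4.9597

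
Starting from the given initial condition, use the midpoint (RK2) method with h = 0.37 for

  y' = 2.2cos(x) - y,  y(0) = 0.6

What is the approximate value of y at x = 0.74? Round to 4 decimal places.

1.2978

Midpoint: k1 = f(x_n, y_n); k2 = f(x_n + h/2, y_n + (h/2)·k1); y_{n+1} = y_n + h·k2.
x=0.000000, y=0.600000:
  k1 = f(0.000000, 0.600000) = 1.600000
  k2 = f(0.185000, 0.896000) = 1.266460
  y ← 0.600000 + 0.37·1.266460 = 1.068590
x=0.370000, y=1.068590:
  k1 = f(0.370000, 1.068590) = 0.982530
  k2 = f(0.555000, 1.250358) = 0.619423
  y ← 1.068590 + 0.37·0.619423 = 1.297777
y(0.74) ≈ 1.2978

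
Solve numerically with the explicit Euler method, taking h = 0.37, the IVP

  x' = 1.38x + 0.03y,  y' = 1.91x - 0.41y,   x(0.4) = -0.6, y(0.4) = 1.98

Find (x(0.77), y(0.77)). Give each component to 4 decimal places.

-0.8844, 1.2556

Euler on (x,y): x_{n+1} = x_n + h·x', y_{n+1} = y_n + h·y'.
0.400000: (-0.600000, 1.980000); f=(-0.768600, -1.957800) → (-0.884382, 1.255614)
(x(0.77), y(0.77)) ≈ (-0.8844, 1.2556)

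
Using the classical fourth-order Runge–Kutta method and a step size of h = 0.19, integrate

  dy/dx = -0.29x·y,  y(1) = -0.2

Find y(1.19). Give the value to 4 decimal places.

RK4: k1 = f(x_n, y_n); k2 = f(x_n + h/2, y_n + (h/2)·k1); k3 = f(x_n + h/2, y_n + (h/2)·k2); k4 = f(x_n + h, y_n + h·k3); y_{n+1} = y_n + (h/6)·(k1 + 2k2 + 2k3 + k4).
x=1.000000, y=-0.200000:
  k1 = f(1.000000, -0.200000) = 0.058000
  k2 = f(1.095000, -0.194490) = 0.061760
  k3 = f(1.095000, -0.194133) = 0.061647
  k4 = f(1.190000, -0.188287) = 0.064978
  y ← -0.200000 + (0.19/6)·(k1 + 2k2 + 2k3 + k4) = -0.188290
y(1.19) ≈ -0.1883

-0.1883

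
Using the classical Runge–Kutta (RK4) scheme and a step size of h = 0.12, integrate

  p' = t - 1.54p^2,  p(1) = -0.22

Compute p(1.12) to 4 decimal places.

RK4: k1 = f(t_n, p_n); k2 = f(t_n + h/2, p_n + (h/2)·k1); k3 = f(t_n + h/2, p_n + (h/2)·k2); k4 = f(t_n + h, p_n + h·k3); p_{n+1} = p_n + (h/6)·(k1 + 2k2 + 2k3 + k4).
t=1.000000, p=-0.220000:
  k1 = f(1.000000, -0.220000) = 0.925464
  k2 = f(1.060000, -0.164472) = 1.018341
  k3 = f(1.060000, -0.158900) = 1.021116
  k4 = f(1.120000, -0.097466) = 1.105371
  p ← -0.220000 + (0.12/6)·(k1 + 2k2 + 2k3 + k4) = -0.097805
p(1.12) ≈ -0.0978

-0.0978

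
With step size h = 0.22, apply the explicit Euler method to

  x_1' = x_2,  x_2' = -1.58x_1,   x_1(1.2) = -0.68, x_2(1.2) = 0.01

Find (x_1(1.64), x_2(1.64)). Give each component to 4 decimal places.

-0.6236, 0.4820

Euler on (x_1,x_2): x_1_{n+1} = x_1_n + h·x_1', x_2_{n+1} = x_2_n + h·x_2'.
1.200000: (-0.680000, 0.010000); f=(0.010000, 1.074400) → (-0.677800, 0.246368)
1.420000: (-0.677800, 0.246368); f=(0.246368, 1.070924) → (-0.623599, 0.481971)
(x_1(1.64), x_2(1.64)) ≈ (-0.6236, 0.4820)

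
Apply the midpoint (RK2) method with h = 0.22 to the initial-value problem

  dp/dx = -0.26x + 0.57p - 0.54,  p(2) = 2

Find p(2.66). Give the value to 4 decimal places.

2.0005

Midpoint: k1 = f(x_n, p_n); k2 = f(x_n + h/2, p_n + (h/2)·k1); p_{n+1} = p_n + h·k2.
x=2.000000, p=2.000000:
  k1 = f(2.000000, 2.000000) = 0.080000
  k2 = f(2.110000, 2.008800) = 0.056416
  p ← 2.000000 + 0.22·0.056416 = 2.012412
x=2.220000, p=2.012412:
  k1 = f(2.220000, 2.012412) = 0.029875
  k2 = f(2.330000, 2.015698) = 0.003148
  p ← 2.012412 + 0.22·0.003148 = 2.013104
x=2.440000, p=2.013104:
  k1 = f(2.440000, 2.013104) = -0.026931
  k2 = f(2.550000, 2.010142) = -0.057219
  p ← 2.013104 + 0.22·(-0.057219) = 2.000516
p(2.66) ≈ 2.0005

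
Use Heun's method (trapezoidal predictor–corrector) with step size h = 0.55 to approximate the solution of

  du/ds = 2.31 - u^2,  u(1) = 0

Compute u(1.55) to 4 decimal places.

Heun: k1 = f(s_n, u_n); k2 = f(s_n + h, u_n + h·k1); u_{n+1} = u_n + (h/2)·(k1 + k2).
s=1.000000, u=0.000000:
  k1 = f(1.000000, 0.000000) = 2.310000
  k2 = f(1.550000, 1.270500) = 0.695830
  u ← 0.000000 + (0.55/2)·(2.310000 + 0.695830) = 0.826603
u(1.55) ≈ 0.8266

0.8266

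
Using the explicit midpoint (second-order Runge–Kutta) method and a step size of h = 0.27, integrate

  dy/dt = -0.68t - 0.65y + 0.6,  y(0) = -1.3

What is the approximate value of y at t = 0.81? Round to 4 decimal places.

Midpoint: k1 = f(t_n, y_n); k2 = f(t_n + h/2, y_n + (h/2)·k1); y_{n+1} = y_n + h·k2.
t=0.000000, y=-1.300000:
  k1 = f(0.000000, -1.300000) = 1.445000
  k2 = f(0.135000, -1.104925) = 1.226401
  y ← -1.300000 + 0.27·1.226401 = -0.968872
t=0.270000, y=-0.968872:
  k1 = f(0.270000, -0.968872) = 1.046167
  k2 = f(0.405000, -0.827639) = 0.862565
  y ← -0.968872 + 0.27·0.862565 = -0.735979
t=0.540000, y=-0.735979:
  k1 = f(0.540000, -0.735979) = 0.711186
  k2 = f(0.675000, -0.639969) = 0.556980
  y ← -0.735979 + 0.27·0.556980 = -0.585594
y(0.81) ≈ -0.5856

-0.5856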